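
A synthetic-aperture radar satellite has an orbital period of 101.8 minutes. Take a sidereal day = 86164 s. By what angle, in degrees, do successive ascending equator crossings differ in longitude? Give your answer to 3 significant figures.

T = 101.8 min = 6108.0 s.
During one orbit Earth rotates (6108.0 / 86164) × 360° = 25.52°.

25.5°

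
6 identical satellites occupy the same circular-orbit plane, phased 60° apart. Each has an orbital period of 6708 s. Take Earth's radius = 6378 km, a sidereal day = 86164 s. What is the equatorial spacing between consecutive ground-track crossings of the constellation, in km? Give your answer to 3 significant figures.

520 km

Single-satellite node shift = (6708.0/86164) × 360° = 28.03°.
With 6 satellites evenly phased, successive equator crossings are 28.03/6 = 4.671° apart.
That is 4.671 × 111.3 = 520 km at the equator.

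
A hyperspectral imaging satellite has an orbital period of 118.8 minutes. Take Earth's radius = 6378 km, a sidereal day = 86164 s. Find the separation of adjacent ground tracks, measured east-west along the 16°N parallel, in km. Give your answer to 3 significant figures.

3190 km

T = 118.8 min = 7128.0 s.
Node shift per orbit = (7128.0/86164) × 360° = 29.78°.
Equatorial spacing = 29.78 × 111.3 km/° = 3315 km.
At 16° latitude, spacing = 3315 × cos(16°) = 3187 km.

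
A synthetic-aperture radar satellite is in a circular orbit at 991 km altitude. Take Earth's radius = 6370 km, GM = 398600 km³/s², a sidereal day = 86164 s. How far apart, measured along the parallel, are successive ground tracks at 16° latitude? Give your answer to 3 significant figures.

2810 km

Semi-major axis a = 6370 + 991 = 7361 km. Period T = 2π√(a³/μ) = 2π√(7361³/398600) = 6285.2 s = 104.75 min.
Node shift per orbit = (6285.2/86164) × 360° = 26.26°.
Equatorial spacing = 26.26 × 111.2 km/° = 2920 km.
At 16° latitude, spacing = 2920 × cos(16°) = 2806 km.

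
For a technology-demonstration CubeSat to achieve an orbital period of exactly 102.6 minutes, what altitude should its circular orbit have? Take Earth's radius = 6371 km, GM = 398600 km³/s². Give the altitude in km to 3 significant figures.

889 km

T = 102.6 min = 6156.0 s.
From T = 2π√(a³/μ): a = (μ T²/4π²)^(1/3) = (398600 × 6156.0² / 4π²)^(1/3) = 7260 km.
Altitude h = a − R = 7260 − 6371 = 889 km.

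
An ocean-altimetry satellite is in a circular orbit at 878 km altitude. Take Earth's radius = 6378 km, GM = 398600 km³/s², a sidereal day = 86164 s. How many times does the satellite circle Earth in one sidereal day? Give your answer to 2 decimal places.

14.01

Semi-major axis a = 6378 + 878 = 7256 km. Period T = 2π√(a³/μ) = 2π√(7256³/398600) = 6151.2 s = 102.52 min.
Orbits per sidereal day = 86164 / 6151.2 = 14.008.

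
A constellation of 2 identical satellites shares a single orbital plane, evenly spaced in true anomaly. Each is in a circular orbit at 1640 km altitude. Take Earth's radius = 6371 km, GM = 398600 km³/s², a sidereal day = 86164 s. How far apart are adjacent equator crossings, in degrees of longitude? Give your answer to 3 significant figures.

14.9°

Semi-major axis a = 6371 + 1640 = 8011 km. Period T = 2π√(a³/μ) = 2π√(8011³/398600) = 7135.8 s = 118.93 min.
Single-satellite node shift = (7135.8/86164) × 360° = 29.81°.
With 2 satellites evenly phased, successive equator crossings are 29.81/2 = 14.907° apart.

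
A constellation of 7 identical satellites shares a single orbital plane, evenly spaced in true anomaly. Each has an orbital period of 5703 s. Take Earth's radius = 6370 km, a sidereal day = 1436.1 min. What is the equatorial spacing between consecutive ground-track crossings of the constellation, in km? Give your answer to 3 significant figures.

378 km

Single-satellite node shift = (5703.0/86166) × 360° = 23.83°.
With 7 satellites evenly phased, successive equator crossings are 23.83/7 = 3.404° apart.
That is 3.404 × 111.2 = 378 km at the equator.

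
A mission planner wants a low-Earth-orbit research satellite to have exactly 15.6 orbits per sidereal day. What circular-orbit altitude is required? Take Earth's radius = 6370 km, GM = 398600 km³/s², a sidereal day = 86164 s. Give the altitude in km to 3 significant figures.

Required period T = 86164 / 15.6 = 5523.3 s.
From T = 2π√(a³/μ): a = (μ T²/4π²)^(1/3) = (398600 × 5523.3² / 4π²)^(1/3) = 6753 km.
Altitude h = a − R = 6753 − 6370 = 383 km.

383 km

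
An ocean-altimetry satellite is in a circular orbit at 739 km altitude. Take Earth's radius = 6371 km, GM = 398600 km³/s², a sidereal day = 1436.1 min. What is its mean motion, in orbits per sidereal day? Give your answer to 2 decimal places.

14.44

Semi-major axis a = 6371 + 739 = 7110 km. Period T = 2π√(a³/μ) = 2π√(7110³/398600) = 5966.4 s = 99.44 min.
Orbits per sidereal day = 86166 / 5966.4 = 14.442.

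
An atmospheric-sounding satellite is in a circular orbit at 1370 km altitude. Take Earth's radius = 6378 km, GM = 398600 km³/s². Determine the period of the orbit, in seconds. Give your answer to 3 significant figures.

Semi-major axis a = 6378 + 1370 = 7748 km. Period T = 2π√(a³/μ) = 2π√(7748³/398600) = 6787.3 s = 113.12 min.

6790 seconds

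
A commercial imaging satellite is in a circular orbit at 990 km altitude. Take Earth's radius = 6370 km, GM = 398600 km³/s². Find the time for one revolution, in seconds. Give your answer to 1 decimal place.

Semi-major axis a = 6370 + 990 = 7360 km. Period T = 2π√(a³/μ) = 2π√(7360³/398600) = 6283.9 s = 104.73 min.

6283.9 seconds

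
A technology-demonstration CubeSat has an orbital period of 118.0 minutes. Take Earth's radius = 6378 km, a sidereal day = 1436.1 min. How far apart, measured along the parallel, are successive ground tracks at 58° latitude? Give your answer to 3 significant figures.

1740 km

T = 118.0 min = 7080.0 s.
Node shift per orbit = (7080.0/86166) × 360° = 29.58°.
Equatorial spacing = 29.58 × 111.3 km/° = 3293 km.
At 58° latitude, spacing = 3293 × cos(58°) = 1745 km.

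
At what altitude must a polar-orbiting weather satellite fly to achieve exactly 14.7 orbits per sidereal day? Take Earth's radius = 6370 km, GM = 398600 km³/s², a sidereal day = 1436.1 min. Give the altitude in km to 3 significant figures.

Required period T = 86166 / 14.7 = 5861.6 s.
From T = 2π√(a³/μ): a = (μ T²/4π²)^(1/3) = (398600 × 5861.6² / 4π²)^(1/3) = 7026 km.
Altitude h = a − R = 7026 − 6370 = 656 km.

656 km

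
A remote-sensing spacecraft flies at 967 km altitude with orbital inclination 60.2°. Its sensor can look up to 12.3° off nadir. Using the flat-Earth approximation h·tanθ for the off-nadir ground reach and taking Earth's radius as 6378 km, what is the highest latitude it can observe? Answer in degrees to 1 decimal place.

62.1°

For a prograde orbit the ground track reaches latitude ±i = ±60.2°.
Sensor half-swath on the ground ≈ 967·tan(12.3°) = 211 km = 1.89° of latitude.
Maximum observable latitude ≈ 60.2 + 1.89 = 62.1°.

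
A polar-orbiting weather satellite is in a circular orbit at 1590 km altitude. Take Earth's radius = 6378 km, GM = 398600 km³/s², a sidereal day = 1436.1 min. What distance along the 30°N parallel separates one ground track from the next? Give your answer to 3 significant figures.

Semi-major axis a = 6378 + 1590 = 7968 km. Period T = 2π√(a³/μ) = 2π√(7968³/398600) = 7078.4 s = 117.97 min.
Node shift per orbit = (7078.4/86166) × 360° = 29.57°.
Equatorial spacing = 29.57 × 111.3 km/° = 3292 km.
At 30° latitude, spacing = 3292 × cos(30°) = 2851 km.

2850 km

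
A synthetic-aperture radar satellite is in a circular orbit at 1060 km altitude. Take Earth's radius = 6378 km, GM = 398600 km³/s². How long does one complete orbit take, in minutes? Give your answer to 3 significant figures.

Semi-major axis a = 6378 + 1060 = 7438 km. Period T = 2π√(a³/μ) = 2π√(7438³/398600) = 6384.0 s = 106.40 min.

106 min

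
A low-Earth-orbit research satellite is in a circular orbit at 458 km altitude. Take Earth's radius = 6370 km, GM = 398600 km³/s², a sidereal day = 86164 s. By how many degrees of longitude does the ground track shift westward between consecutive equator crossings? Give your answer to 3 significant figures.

23.5°

Semi-major axis a = 6370 + 458 = 6828 km. Period T = 2π√(a³/μ) = 2π√(6828³/398600) = 5615.0 s = 93.58 min.
During one orbit Earth rotates (5615.0 / 86164) × 360° = 23.46°.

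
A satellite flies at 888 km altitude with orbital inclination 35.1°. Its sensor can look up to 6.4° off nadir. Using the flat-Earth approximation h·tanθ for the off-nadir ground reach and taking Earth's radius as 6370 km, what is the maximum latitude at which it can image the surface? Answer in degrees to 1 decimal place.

For a prograde orbit the ground track reaches latitude ±i = ±35.1°.
Sensor half-swath on the ground ≈ 888·tan(6.4°) = 100 km = 0.90° of latitude.
Maximum observable latitude ≈ 35.1 + 0.90 = 36.0°.

36.0°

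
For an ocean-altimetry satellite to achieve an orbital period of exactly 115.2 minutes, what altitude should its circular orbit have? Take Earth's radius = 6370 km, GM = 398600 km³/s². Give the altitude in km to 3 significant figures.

T = 115.2 min = 6912.0 s.
From T = 2π√(a³/μ): a = (μ T²/4π²)^(1/3) = (398600 × 6912.0² / 4π²)^(1/3) = 7843 km.
Altitude h = a − R = 7843 − 6370 = 1473 km.

1470 km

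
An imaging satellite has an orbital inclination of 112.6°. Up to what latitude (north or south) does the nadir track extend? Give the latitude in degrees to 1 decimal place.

Retrograde orbit: the ground track reaches ±(180° − i) = ±(180 − 112.6) = ±67.4°.

67.4°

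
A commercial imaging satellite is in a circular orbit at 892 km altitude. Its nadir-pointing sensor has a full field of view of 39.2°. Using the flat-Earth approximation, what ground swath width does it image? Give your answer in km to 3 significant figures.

Half-angle = 39.2°/2 = 19.6°.
Swath width ≈ 2h·tan(θ/2) = 2 × 892 × tan(19.6°) = 635.3 km.

635 km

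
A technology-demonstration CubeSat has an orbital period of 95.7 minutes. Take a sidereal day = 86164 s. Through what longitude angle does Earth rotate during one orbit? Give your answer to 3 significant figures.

T = 95.7 min = 5742.0 s.
During one orbit Earth rotates (5742.0 / 86164) × 360° = 23.99°.

24.0°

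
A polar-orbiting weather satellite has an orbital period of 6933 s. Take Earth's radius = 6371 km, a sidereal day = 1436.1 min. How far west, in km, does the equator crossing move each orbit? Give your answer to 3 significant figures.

3220 km

During one orbit Earth rotates (6933.0 / 86166) × 360° = 28.97°.
At the equator that is 28.97° × (2π·6371/360) km/° = 28.97 × 111.2 = 3221 km.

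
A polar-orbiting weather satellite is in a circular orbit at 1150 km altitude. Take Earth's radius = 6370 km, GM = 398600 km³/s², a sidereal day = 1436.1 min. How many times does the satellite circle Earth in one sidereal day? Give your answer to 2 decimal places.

Semi-major axis a = 6370 + 1150 = 7520 km. Period T = 2π√(a³/μ) = 2π√(7520³/398600) = 6489.9 s = 108.16 min.
Orbits per sidereal day = 86166 / 6489.9 = 13.277.

13.28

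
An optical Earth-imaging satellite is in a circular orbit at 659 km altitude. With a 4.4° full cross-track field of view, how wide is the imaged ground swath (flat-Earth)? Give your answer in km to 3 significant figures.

50.6 km

Half-angle = 4.4°/2 = 2.2°.
Swath width ≈ 2h·tan(θ/2) = 2 × 659 × tan(2.2°) = 50.6 km.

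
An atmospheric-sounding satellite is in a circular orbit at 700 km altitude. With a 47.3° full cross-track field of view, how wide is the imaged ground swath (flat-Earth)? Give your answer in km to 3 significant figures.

Half-angle = 47.3°/2 = 23.65°.
Swath width ≈ 2h·tan(θ/2) = 2 × 700 × tan(23.65°) = 613.1 km.

613 km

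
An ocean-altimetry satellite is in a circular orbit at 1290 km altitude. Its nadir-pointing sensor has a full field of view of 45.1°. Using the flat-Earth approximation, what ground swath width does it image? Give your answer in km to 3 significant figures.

1070 km

Half-angle = 45.1°/2 = 22.55°.
Swath width ≈ 2h·tan(θ/2) = 2 × 1290 × tan(22.55°) = 1071.3 km.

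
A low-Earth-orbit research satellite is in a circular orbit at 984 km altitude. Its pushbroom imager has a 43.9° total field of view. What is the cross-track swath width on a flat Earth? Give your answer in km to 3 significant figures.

Half-angle = 43.9°/2 = 21.95°.
Swath width ≈ 2h·tan(θ/2) = 2 × 984 × tan(21.95°) = 793.1 km.

793 km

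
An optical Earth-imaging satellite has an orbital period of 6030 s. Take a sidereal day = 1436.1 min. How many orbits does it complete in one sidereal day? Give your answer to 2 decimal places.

14.29

Orbits per sidereal day = 86166 / 6030.0 = 14.290.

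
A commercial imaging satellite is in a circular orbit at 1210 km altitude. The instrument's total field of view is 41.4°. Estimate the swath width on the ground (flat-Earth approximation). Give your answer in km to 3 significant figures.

Half-angle = 41.4°/2 = 20.7°.
Swath width ≈ 2h·tan(θ/2) = 2 × 1210 × tan(20.7°) = 914.4 km.

914 km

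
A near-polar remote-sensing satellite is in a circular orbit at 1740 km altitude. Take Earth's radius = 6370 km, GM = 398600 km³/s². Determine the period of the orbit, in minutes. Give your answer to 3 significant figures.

121 min

Semi-major axis a = 6370 + 1740 = 8110 km. Period T = 2π√(a³/μ) = 2π√(8110³/398600) = 7268.5 s = 121.14 min.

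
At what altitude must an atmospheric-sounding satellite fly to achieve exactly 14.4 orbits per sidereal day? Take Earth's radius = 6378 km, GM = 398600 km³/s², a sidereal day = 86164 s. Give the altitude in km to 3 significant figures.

Required period T = 86164 / 14.4 = 5983.6 s.
From T = 2π√(a³/μ): a = (μ T²/4π²)^(1/3) = (398600 × 5983.6² / 4π²)^(1/3) = 7124 km.
Altitude h = a − R = 7124 − 6378 = 746 km.

746 km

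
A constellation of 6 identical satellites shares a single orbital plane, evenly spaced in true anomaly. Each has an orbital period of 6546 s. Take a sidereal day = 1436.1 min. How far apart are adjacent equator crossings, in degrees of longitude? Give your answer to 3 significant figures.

Single-satellite node shift = (6546.0/86166) × 360° = 27.35°.
With 6 satellites evenly phased, successive equator crossings are 27.35/6 = 4.558° apart.

4.56°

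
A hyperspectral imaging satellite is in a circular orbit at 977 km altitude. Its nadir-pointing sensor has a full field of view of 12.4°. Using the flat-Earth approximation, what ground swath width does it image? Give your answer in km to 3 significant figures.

212 km

Half-angle = 12.4°/2 = 6.2°.
Swath width ≈ 2h·tan(θ/2) = 2 × 977 × tan(6.2°) = 212.3 km.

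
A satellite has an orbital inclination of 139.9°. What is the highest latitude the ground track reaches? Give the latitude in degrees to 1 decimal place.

40.1°

Retrograde orbit: the ground track reaches ±(180° − i) = ±(180 − 139.9) = ±40.1°.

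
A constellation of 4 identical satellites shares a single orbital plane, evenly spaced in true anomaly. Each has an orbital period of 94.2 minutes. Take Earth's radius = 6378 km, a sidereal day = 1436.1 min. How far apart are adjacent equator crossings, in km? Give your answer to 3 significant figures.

T = 94.2 min = 5652.0 s.
Single-satellite node shift = (5652.0/86166) × 360° = 23.61°.
With 4 satellites evenly phased, successive equator crossings are 23.61/4 = 5.903° apart.
That is 5.903 × 111.3 = 657 km at the equator.

657 km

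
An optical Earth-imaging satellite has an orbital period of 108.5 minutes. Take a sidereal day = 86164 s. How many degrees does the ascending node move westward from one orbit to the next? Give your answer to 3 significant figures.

T = 108.5 min = 6510.0 s.
During one orbit Earth rotates (6510.0 / 86164) × 360° = 27.20°.

27.2°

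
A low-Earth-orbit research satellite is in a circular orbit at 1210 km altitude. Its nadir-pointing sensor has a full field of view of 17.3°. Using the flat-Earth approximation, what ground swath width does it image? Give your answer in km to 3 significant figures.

Half-angle = 17.3°/2 = 8.65°.
Swath width ≈ 2h·tan(θ/2) = 2 × 1210 × tan(8.65°) = 368.2 km.

368 km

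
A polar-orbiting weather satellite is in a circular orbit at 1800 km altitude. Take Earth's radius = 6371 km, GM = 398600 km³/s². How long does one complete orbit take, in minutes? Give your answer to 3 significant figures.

Semi-major axis a = 6371 + 1800 = 8171 km. Period T = 2π√(a³/μ) = 2π√(8171³/398600) = 7350.6 s = 122.51 min.

123 min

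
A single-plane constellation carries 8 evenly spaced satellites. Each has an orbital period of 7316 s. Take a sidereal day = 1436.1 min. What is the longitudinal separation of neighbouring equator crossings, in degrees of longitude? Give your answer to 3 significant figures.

Single-satellite node shift = (7316.0/86166) × 360° = 30.57°.
With 8 satellites evenly phased, successive equator crossings are 30.57/8 = 3.821° apart.

3.82°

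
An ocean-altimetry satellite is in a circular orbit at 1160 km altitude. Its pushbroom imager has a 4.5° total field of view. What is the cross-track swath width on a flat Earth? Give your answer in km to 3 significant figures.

Half-angle = 4.5°/2 = 2.25°.
Swath width ≈ 2h·tan(θ/2) = 2 × 1160 × tan(2.25°) = 91.2 km.

91.2 km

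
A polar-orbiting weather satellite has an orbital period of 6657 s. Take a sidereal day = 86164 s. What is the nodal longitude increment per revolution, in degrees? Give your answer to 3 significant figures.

27.8°

During one orbit Earth rotates (6657.0 / 86164) × 360° = 27.81°.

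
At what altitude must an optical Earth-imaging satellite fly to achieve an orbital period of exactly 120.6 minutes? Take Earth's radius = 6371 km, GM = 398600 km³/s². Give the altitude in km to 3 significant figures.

T = 120.6 min = 7236.0 s.
From T = 2π√(a³/μ): a = (μ T²/4π²)^(1/3) = (398600 × 7236.0² / 4π²)^(1/3) = 8086 km.
Altitude h = a − R = 8086 − 6371 = 1715 km.

1710 km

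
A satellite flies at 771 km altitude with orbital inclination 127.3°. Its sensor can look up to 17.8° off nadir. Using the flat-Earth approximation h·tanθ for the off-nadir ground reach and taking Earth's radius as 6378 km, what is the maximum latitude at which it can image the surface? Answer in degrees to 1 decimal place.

54.9°

Retrograde orbit: the ground track reaches ±(180° − i) = ±(180 − 127.3) = ±52.7°.
Sensor half-swath on the ground ≈ 771·tan(17.8°) = 248 km = 2.22° of latitude.
Maximum observable latitude ≈ 52.7 + 2.22 = 54.9°.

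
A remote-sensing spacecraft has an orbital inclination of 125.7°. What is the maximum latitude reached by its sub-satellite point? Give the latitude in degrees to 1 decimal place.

54.3°

Retrograde orbit: the ground track reaches ±(180° − i) = ±(180 − 125.7) = ±54.3°.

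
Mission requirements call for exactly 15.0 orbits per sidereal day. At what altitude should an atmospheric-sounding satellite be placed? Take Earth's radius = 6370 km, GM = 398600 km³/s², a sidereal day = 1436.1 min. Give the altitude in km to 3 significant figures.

562 km

Required period T = 86166 / 15.0 = 5744.4 s.
From T = 2π√(a³/μ): a = (μ T²/4π²)^(1/3) = (398600 × 5744.4² / 4π²)^(1/3) = 6932 km.
Altitude h = a − R = 6932 − 6370 = 562 km.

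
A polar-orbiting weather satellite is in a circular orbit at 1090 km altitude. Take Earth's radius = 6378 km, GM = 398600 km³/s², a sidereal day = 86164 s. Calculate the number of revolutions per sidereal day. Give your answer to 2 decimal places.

Semi-major axis a = 6378 + 1090 = 7468 km. Period T = 2π√(a³/μ) = 2π√(7468³/398600) = 6422.7 s = 107.05 min.
Orbits per sidereal day = 86164 / 6422.7 = 13.416.

13.42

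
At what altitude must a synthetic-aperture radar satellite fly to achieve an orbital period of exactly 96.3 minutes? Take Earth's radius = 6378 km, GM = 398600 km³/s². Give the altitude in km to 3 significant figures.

581 km

T = 96.3 min = 5778.0 s.
From T = 2π√(a³/μ): a = (μ T²/4π²)^(1/3) = (398600 × 5778.0² / 4π²)^(1/3) = 6959 km.
Altitude h = a − R = 6959 − 6378 = 581 km.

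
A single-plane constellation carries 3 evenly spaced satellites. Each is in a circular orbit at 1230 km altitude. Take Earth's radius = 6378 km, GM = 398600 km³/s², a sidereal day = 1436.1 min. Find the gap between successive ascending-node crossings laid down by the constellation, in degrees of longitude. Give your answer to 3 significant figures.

9.20°

Semi-major axis a = 6378 + 1230 = 7608 km. Period T = 2π√(a³/μ) = 2π√(7608³/398600) = 6604.2 s = 110.07 min.
Single-satellite node shift = (6604.2/86166) × 360° = 27.59°.
With 3 satellites evenly phased, successive equator crossings are 27.59/3 = 9.197° apart.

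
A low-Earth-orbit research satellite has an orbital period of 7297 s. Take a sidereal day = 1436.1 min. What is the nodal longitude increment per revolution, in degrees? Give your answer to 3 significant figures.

During one orbit Earth rotates (7297.0 / 86166) × 360° = 30.49°.

30.5°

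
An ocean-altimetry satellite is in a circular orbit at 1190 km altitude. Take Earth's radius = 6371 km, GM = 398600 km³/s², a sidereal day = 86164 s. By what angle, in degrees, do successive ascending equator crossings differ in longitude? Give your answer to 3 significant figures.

27.3°

Semi-major axis a = 6371 + 1190 = 7561 km. Period T = 2π√(a³/μ) = 2π√(7561³/398600) = 6543.0 s = 109.05 min.
During one orbit Earth rotates (6543.0 / 86164) × 360° = 27.34°.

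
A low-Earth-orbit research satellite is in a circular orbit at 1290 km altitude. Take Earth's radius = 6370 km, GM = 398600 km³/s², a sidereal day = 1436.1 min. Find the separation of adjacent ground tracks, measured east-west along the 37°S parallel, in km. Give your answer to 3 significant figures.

2480 km

Semi-major axis a = 6370 + 1290 = 7660 km. Period T = 2π√(a³/μ) = 2π√(7660³/398600) = 6672.0 s = 111.20 min.
Node shift per orbit = (6672.0/86166) × 360° = 27.88°.
Equatorial spacing = 27.88 × 111.2 km/° = 3099 km.
At 37° latitude, spacing = 3099 × cos(37°) = 2475 km.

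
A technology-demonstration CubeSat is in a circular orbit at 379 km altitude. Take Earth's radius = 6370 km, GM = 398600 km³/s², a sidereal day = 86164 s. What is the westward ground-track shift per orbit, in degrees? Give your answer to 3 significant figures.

Semi-major axis a = 6370 + 379 = 6749 km. Period T = 2π√(a³/μ) = 2π√(6749³/398600) = 5517.9 s = 91.96 min.
During one orbit Earth rotates (5517.9 / 86164) × 360° = 23.05°.

23.1°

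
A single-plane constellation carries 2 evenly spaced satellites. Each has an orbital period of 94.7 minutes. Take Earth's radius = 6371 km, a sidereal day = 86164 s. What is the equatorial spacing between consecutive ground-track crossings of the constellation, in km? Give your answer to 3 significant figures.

T = 94.7 min = 5682.0 s.
Single-satellite node shift = (5682.0/86164) × 360° = 23.74°.
With 2 satellites evenly phased, successive equator crossings are 23.74/2 = 11.870° apart.
That is 11.870 × 111.2 = 1320 km at the equator.

1320 km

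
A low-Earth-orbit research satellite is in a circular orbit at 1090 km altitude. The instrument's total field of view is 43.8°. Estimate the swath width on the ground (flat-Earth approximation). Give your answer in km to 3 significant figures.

876 km

Half-angle = 43.8°/2 = 21.9°.
Swath width ≈ 2h·tan(θ/2) = 2 × 1090 × tan(21.9°) = 876.4 km.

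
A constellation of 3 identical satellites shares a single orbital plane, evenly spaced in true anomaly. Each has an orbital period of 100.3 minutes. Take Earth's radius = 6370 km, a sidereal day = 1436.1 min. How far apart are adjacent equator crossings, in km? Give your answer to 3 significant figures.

932 km

T = 100.3 min = 6018.0 s.
Single-satellite node shift = (6018.0/86166) × 360° = 25.14°.
With 3 satellites evenly phased, successive equator crossings are 25.14/3 = 8.381° apart.
That is 8.381 × 111.2 = 932 km at the equator.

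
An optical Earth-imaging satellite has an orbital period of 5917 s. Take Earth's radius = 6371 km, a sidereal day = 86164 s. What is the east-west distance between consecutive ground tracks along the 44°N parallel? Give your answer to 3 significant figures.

1980 km

Node shift per orbit = (5917.0/86164) × 360° = 24.72°.
Equatorial spacing = 24.72 × 111.2 km/° = 2749 km.
At 44° latitude, spacing = 2749 × cos(44°) = 1977 km.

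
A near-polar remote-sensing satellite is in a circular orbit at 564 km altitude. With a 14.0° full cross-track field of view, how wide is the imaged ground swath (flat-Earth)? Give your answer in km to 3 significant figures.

139 km

Half-angle = 14.0°/2 = 7°.
Swath width ≈ 2h·tan(θ/2) = 2 × 564 × tan(7°) = 138.5 km.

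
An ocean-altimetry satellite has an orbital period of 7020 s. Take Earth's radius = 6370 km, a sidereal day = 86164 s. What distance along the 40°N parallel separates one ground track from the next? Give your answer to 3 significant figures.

Node shift per orbit = (7020.0/86164) × 360° = 29.33°.
Equatorial spacing = 29.33 × 111.2 km/° = 3261 km.
At 40° latitude, spacing = 3261 × cos(40°) = 2498 km.

2500 km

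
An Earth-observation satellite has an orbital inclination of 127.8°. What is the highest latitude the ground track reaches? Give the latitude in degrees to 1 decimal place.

52.2°

Retrograde orbit: the ground track reaches ±(180° − i) = ±(180 − 127.8) = ±52.2°.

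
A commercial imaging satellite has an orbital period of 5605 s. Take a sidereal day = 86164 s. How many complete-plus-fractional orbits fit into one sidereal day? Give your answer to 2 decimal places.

15.37

Orbits per sidereal day = 86164 / 5605.0 = 15.373.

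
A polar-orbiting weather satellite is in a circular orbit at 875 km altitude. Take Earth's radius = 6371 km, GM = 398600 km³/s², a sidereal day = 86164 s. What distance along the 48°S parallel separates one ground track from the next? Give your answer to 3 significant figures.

Semi-major axis a = 6371 + 875 = 7246 km. Period T = 2π√(a³/μ) = 2π√(7246³/398600) = 6138.4 s = 102.31 min.
Node shift per orbit = (6138.4/86164) × 360° = 25.65°.
Equatorial spacing = 25.65 × 111.2 km/° = 2852 km.
At 48° latitude, spacing = 2852 × cos(48°) = 1908 km.

1910 km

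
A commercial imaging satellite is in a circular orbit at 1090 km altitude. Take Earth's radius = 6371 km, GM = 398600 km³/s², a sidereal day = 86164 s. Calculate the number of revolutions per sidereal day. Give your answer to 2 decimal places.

Semi-major axis a = 6371 + 1090 = 7461 km. Period T = 2π√(a³/μ) = 2π√(7461³/398600) = 6413.7 s = 106.89 min.
Orbits per sidereal day = 86164 / 6413.7 = 13.434.

13.43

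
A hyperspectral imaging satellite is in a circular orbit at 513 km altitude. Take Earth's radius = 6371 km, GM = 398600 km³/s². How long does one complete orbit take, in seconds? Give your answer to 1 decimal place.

5684.2 seconds

Semi-major axis a = 6371 + 513 = 6884 km. Period T = 2π√(a³/μ) = 2π√(6884³/398600) = 5684.2 s = 94.74 min.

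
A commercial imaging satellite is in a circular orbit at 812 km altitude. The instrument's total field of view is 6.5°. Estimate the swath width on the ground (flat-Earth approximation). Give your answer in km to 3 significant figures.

92.2 km

Half-angle = 6.5°/2 = 3.25°.
Swath width ≈ 2h·tan(θ/2) = 2 × 812 × tan(3.25°) = 92.2 km.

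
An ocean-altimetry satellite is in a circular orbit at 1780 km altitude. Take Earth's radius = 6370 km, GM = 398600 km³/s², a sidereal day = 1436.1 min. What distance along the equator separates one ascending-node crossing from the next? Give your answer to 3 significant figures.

3400 km

Semi-major axis a = 6370 + 1780 = 8150 km. Period T = 2π√(a³/μ) = 2π√(8150³/398600) = 7322.3 s = 122.04 min.
During one orbit Earth rotates (7322.3 / 86166) × 360° = 30.59°.
At the equator that is 30.59° × (2π·6370/360) km/° = 30.59 × 111.2 = 3401 km.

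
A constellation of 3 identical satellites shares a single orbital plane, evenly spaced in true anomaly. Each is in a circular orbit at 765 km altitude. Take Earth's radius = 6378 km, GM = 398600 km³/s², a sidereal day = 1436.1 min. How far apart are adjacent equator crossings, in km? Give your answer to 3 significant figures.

Semi-major axis a = 6378 + 765 = 7143 km. Period T = 2π√(a³/μ) = 2π√(7143³/398600) = 6008.0 s = 100.13 min.
Single-satellite node shift = (6008.0/86166) × 360° = 25.10°.
With 3 satellites evenly phased, successive equator crossings are 25.10/3 = 8.367° apart.
That is 8.367 × 111.3 = 931 km at the equator.

931 km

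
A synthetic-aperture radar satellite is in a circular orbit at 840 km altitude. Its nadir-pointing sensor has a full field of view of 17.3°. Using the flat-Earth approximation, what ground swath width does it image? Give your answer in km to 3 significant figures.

256 km

Half-angle = 17.3°/2 = 8.65°.
Swath width ≈ 2h·tan(θ/2) = 2 × 840 × tan(8.65°) = 255.6 km.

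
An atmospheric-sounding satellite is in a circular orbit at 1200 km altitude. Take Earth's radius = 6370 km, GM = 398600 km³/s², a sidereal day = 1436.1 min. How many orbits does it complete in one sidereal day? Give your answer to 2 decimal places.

13.15

Semi-major axis a = 6370 + 1200 = 7570 km. Period T = 2π√(a³/μ) = 2π√(7570³/398600) = 6554.7 s = 109.25 min.
Orbits per sidereal day = 86166 / 6554.7 = 13.146.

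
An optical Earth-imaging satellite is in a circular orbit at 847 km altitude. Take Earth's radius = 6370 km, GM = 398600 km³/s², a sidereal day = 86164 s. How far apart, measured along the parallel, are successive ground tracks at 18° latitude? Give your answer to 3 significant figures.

Semi-major axis a = 6370 + 847 = 7217 km. Period T = 2π√(a³/μ) = 2π√(7217³/398600) = 6101.6 s = 101.69 min.
Node shift per orbit = (6101.6/86164) × 360° = 25.49°.
Equatorial spacing = 25.49 × 111.2 km/° = 2834 km.
At 18° latitude, spacing = 2834 × cos(18°) = 2696 km.

2700 km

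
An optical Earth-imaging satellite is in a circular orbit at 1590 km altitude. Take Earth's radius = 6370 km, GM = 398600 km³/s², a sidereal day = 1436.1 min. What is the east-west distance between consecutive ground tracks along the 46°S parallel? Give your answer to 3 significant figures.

Semi-major axis a = 6370 + 1590 = 7960 km. Period T = 2π√(a³/μ) = 2π√(7960³/398600) = 7067.7 s = 117.80 min.
Node shift per orbit = (7067.7/86166) × 360° = 29.53°.
Equatorial spacing = 29.53 × 111.2 km/° = 3283 km.
At 46° latitude, spacing = 3283 × cos(46°) = 2281 km.

2280 km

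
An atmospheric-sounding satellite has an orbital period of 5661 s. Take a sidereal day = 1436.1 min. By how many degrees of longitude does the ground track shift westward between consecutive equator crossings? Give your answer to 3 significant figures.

During one orbit Earth rotates (5661.0 / 86166) × 360° = 23.65°.

23.7°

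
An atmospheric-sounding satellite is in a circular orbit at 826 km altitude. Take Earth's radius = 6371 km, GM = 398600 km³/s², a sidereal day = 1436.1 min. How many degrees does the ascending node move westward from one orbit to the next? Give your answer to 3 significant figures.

Semi-major axis a = 6371 + 826 = 7197 km. Period T = 2π√(a³/μ) = 2π√(7197³/398600) = 6076.3 s = 101.27 min.
During one orbit Earth rotates (6076.3 / 86166) × 360° = 25.39°.

25.4°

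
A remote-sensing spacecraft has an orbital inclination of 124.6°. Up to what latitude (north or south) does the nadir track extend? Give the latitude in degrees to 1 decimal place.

Retrograde orbit: the ground track reaches ±(180° − i) = ±(180 − 124.6) = ±55.4°.

55.4°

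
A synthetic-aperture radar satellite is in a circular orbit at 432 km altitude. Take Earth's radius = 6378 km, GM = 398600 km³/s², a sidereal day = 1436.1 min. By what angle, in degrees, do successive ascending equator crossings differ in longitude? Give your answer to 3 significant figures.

Semi-major axis a = 6378 + 432 = 6810 km. Period T = 2π√(a³/μ) = 2π√(6810³/398600) = 5592.8 s = 93.21 min.
During one orbit Earth rotates (5592.8 / 86166) × 360° = 23.37°.

23.4°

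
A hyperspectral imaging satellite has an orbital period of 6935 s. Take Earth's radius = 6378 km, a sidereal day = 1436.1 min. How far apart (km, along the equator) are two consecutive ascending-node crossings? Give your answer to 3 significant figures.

During one orbit Earth rotates (6935.0 / 86166) × 360° = 28.97°.
At the equator that is 28.97° × (2π·6378/360) km/° = 28.97 × 111.3 = 3225 km.

3230 km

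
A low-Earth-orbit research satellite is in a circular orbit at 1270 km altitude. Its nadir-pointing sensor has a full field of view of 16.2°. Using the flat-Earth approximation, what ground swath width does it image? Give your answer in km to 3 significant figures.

Half-angle = 16.2°/2 = 8.1°.
Swath width ≈ 2h·tan(θ/2) = 2 × 1270 × tan(8.1°) = 361.5 km.

361 km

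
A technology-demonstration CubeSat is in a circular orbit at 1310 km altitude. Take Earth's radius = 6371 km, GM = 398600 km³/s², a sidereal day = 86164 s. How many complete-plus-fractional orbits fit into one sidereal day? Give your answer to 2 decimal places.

12.86

Semi-major axis a = 6371 + 1310 = 7681 km. Period T = 2π√(a³/μ) = 2π√(7681³/398600) = 6699.4 s = 111.66 min.
Orbits per sidereal day = 86164 / 6699.4 = 12.861.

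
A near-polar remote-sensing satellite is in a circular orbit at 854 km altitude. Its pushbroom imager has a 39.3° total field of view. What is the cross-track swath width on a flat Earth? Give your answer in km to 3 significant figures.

610 km

Half-angle = 39.3°/2 = 19.65°.
Swath width ≈ 2h·tan(θ/2) = 2 × 854 × tan(19.65°) = 609.9 km.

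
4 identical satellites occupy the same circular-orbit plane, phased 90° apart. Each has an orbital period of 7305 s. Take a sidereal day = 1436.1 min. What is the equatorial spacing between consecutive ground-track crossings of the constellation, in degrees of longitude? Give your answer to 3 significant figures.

7.63°

Single-satellite node shift = (7305.0/86166) × 360° = 30.52°.
With 4 satellites evenly phased, successive equator crossings are 30.52/4 = 7.630° apart.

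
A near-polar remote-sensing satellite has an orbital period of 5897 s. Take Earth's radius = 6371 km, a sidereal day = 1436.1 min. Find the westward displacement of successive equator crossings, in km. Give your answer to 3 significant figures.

2740 km

During one orbit Earth rotates (5897.0 / 86166) × 360° = 24.64°.
At the equator that is 24.64° × (2π·6371/360) km/° = 24.64 × 111.2 = 2740 km.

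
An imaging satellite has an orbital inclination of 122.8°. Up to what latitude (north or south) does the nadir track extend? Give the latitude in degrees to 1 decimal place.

57.2°

Retrograde orbit: the ground track reaches ±(180° − i) = ±(180 − 122.8) = ±57.2°.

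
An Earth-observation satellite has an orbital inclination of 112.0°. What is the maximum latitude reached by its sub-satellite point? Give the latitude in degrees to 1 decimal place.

68.0°

Retrograde orbit: the ground track reaches ±(180° − i) = ±(180 − 112.0) = ±68.0°.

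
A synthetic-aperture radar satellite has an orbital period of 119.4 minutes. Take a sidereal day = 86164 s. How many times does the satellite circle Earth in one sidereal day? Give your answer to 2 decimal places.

12.03

T = 119.4 min = 7164.0 s.
Orbits per sidereal day = 86164 / 7164.0 = 12.027.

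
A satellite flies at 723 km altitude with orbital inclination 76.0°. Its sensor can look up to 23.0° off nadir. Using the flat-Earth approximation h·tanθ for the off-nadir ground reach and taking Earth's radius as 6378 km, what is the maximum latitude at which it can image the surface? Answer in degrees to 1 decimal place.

For a prograde orbit the ground track reaches latitude ±i = ±76.0°.
Sensor half-swath on the ground ≈ 723·tan(23.0°) = 307 km = 2.76° of latitude.
Maximum observable latitude ≈ 76.0 + 2.76 = 78.8°.

78.8°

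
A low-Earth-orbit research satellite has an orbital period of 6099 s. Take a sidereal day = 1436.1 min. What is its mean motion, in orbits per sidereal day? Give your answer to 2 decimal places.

14.13

Orbits per sidereal day = 86166 / 6099.0 = 14.128.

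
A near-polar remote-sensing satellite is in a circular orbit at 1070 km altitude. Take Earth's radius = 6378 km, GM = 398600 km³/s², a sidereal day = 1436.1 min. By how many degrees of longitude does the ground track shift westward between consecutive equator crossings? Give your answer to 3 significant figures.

26.7°

Semi-major axis a = 6378 + 1070 = 7448 km. Period T = 2π√(a³/μ) = 2π√(7448³/398600) = 6396.9 s = 106.62 min.
During one orbit Earth rotates (6396.9 / 86166) × 360° = 26.73°.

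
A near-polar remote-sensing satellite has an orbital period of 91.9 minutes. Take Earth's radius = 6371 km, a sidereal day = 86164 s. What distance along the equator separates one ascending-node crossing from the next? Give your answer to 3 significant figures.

T = 91.9 min = 5514.0 s.
During one orbit Earth rotates (5514.0 / 86164) × 360° = 23.04°.
At the equator that is 23.04° × (2π·6371/360) km/° = 23.04 × 111.2 = 2562 km.

2560 km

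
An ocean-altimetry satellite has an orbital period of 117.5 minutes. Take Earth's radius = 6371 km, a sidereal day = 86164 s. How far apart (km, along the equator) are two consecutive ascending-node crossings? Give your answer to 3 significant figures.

3280 km

T = 117.5 min = 7050.0 s.
During one orbit Earth rotates (7050.0 / 86164) × 360° = 29.46°.
At the equator that is 29.46° × (2π·6371/360) km/° = 29.46 × 111.2 = 3275 km.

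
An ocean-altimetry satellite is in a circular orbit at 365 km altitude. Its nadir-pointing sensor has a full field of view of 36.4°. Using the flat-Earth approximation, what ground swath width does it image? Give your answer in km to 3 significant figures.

Half-angle = 36.4°/2 = 18.2°.
Swath width ≈ 2h·tan(θ/2) = 2 × 365 × tan(18.2°) = 240.0 km.

240 km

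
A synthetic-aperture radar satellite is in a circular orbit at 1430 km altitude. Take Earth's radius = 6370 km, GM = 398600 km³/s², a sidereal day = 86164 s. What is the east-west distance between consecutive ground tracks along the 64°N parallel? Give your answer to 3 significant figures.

Semi-major axis a = 6370 + 1430 = 7800 km. Period T = 2π√(a³/μ) = 2π√(7800³/398600) = 6855.7 s = 114.26 min.
Node shift per orbit = (6855.7/86164) × 360° = 28.64°.
Equatorial spacing = 28.64 × 111.2 km/° = 3185 km.
At 64° latitude, spacing = 3185 × cos(64°) = 1396 km.

1400 km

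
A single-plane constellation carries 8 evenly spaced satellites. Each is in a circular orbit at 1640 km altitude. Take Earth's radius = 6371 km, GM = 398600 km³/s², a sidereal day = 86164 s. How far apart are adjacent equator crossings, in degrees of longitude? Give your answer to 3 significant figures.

3.73°

Semi-major axis a = 6371 + 1640 = 8011 km. Period T = 2π√(a³/μ) = 2π√(8011³/398600) = 7135.8 s = 118.93 min.
Single-satellite node shift = (7135.8/86164) × 360° = 29.81°.
With 8 satellites evenly phased, successive equator crossings are 29.81/8 = 3.727° apart.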